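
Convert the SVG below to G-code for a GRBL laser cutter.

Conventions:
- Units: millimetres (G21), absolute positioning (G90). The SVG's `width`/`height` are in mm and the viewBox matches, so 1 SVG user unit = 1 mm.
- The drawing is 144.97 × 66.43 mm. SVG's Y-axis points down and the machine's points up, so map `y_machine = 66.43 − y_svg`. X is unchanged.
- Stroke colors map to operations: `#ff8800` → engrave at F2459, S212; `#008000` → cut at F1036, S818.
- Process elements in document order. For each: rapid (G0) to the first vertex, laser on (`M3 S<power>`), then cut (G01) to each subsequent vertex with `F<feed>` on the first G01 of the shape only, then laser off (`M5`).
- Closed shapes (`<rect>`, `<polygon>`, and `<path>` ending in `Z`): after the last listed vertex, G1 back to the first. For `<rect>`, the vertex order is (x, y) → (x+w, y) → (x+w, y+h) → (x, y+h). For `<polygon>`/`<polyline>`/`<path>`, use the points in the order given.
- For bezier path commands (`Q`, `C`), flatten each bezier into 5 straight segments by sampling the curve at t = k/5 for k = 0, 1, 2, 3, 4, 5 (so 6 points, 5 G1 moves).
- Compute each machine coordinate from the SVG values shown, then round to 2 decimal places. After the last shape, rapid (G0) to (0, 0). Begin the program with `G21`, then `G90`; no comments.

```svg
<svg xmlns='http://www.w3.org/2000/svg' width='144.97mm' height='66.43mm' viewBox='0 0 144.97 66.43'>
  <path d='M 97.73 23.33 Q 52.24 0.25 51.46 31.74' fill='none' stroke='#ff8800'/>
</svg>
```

1 u = 1 mm; y_m = 66.43 − y.

[1] `<path>` quadratic bezier, #ff8800→engrave S212 F2459: (97.73,43.10) → (81.32,50.15) → (68.49,52.83) → (59.24,51.15) → (53.56,45.10) → (51.46,34.69)

G21
G90
G0 X97.73 Y43.10
M3 S212
G01 X81.32 Y50.15 F2459
G01 X68.49 Y52.83
G01 X59.24 Y51.15
G01 X53.56 Y45.10
G01 X51.46 Y34.69
M5
G0 X0.00 Y0.00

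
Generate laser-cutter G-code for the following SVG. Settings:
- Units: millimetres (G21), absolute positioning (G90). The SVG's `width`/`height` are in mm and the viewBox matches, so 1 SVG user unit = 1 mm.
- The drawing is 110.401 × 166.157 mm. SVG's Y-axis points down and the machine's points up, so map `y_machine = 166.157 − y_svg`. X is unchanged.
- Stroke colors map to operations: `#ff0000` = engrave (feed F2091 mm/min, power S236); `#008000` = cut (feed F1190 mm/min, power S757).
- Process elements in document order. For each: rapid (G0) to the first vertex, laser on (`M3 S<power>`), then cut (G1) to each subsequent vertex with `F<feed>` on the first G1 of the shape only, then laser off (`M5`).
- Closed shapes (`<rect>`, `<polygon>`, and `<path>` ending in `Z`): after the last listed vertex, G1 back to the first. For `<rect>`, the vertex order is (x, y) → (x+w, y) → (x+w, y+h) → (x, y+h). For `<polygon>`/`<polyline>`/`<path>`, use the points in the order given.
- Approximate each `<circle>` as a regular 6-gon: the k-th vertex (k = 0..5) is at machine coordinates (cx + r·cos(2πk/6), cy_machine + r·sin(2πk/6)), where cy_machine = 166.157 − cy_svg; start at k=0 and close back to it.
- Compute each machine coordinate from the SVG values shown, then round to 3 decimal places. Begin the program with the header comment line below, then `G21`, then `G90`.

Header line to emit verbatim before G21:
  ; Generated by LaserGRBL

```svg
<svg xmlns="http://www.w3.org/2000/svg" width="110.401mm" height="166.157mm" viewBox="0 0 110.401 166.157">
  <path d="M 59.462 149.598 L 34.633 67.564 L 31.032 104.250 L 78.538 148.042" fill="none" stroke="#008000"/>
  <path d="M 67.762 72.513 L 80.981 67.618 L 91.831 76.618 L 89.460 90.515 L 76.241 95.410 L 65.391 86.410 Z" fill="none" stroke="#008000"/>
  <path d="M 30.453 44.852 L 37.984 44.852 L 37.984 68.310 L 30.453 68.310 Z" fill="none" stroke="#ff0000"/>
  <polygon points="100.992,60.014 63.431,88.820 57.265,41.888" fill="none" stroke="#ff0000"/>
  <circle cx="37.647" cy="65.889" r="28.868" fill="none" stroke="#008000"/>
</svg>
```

; Generated by LaserGRBL
G21
G90
G0 X59.462 Y16.559
M3 S757
G1 X34.633 Y98.593 F1190
G1 X31.032 Y61.907
G1 X78.538 Y18.115
M5
G0 X67.762 Y93.644
M3 S757
G1 X80.981 Y98.539 F1190
G1 X91.831 Y89.539
G1 X89.460 Y75.642
G1 X76.241 Y70.747
G1 X65.391 Y79.747
G1 X67.762 Y93.644
M5
G0 X30.453 Y121.305
M3 S236
G1 X37.984 Y121.305 F2091
G1 X37.984 Y97.847
G1 X30.453 Y97.847
G1 X30.453 Y121.305
M5
G0 X100.992 Y106.143
M3 S236
G1 X63.431 Y77.337 F2091
G1 X57.265 Y124.269
G1 X100.992 Y106.143
M5
G0 X66.515 Y100.268
M3 S757
G1 X52.081 Y125.268 F1190
G1 X23.213 Y125.268
G1 X8.779 Y100.268
G1 X23.213 Y75.268
G1 X52.081 Y75.268
G1 X66.515 Y100.268
M5

Since the viewBox matches the mm dimensions, user units are millimetres directly. The only transform is the Y-flip y_m = 166.157 − y_svg.

Shape 1 is a open polyline drawn with `<path>`. Its stroke #008000 means cut at S757, F1190. After flipping Y the toolpath is (59.462,16.559) → (34.633,98.593) → (31.032,61.907) → (78.538,18.115).

Shape 2 is a regular polygon drawn with `<path>`. Its stroke #008000 means cut at S757, F1190. After flipping Y the toolpath is (67.762,93.644) → (80.981,98.539) → (91.831,89.539) → (89.460,75.642) → (76.241,70.747) → (65.391,79.747) → (67.762,93.644), returning to the start.

Shape 3 is a rectangle drawn with `<path>`. Its stroke #ff0000 means engrave at S236, F2091. After flipping Y the toolpath is (30.453,121.305) → (37.984,121.305) → (37.984,97.847) → (30.453,97.847) → (30.453,121.305), returning to the start.

Shape 4 is a regular polygon drawn with `<polygon>`. Its stroke #ff0000 means engrave at S236, F2091. After flipping Y the toolpath is (100.992,106.143) → (63.431,77.337) → (57.265,124.269) → (100.992,106.143), returning to the start.

Shape 5 is a circle drawn with `<circle>`. Its stroke #008000 means cut at S757, F1190. After flipping Y the toolpath is (66.515,100.268) → (52.081,125.268) → (23.213,125.268) → (8.779,100.268) → (23.213,75.268) → (52.081,75.268) → (66.515,100.268), returning to the start.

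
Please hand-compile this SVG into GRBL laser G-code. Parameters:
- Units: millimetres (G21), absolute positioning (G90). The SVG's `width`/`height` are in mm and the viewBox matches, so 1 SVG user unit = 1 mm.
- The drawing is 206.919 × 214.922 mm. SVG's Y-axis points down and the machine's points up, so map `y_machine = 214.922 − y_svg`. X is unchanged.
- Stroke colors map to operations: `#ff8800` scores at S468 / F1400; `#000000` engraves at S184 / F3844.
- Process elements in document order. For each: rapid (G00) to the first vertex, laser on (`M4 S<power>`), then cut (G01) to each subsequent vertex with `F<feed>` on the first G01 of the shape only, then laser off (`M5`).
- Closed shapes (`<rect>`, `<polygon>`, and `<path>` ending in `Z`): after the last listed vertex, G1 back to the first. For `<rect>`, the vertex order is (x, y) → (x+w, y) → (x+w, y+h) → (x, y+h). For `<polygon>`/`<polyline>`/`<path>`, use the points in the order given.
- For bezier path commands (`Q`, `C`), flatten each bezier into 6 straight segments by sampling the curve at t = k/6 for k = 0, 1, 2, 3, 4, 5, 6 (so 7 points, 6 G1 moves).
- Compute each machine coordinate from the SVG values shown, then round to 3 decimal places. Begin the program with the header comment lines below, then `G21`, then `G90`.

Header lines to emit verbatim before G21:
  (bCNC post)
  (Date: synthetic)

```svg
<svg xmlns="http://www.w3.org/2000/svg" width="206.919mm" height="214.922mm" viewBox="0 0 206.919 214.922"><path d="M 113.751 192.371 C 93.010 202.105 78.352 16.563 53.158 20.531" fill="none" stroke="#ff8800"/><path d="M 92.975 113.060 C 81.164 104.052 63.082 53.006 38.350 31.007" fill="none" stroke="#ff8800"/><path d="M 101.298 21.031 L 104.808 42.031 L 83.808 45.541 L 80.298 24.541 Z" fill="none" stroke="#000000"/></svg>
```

(bCNC post)
(Date: synthetic)
G21
G90
G00 X113.751 Y22.551
M4 S468
G01 X103.810 Y32.176 F1400
G01 X94.422 Y63.658
G01 X85.124 Y106.309
G01 X75.456 Y149.440
G01 X64.954 Y182.364
G01 X53.158 Y194.391
M5
G00 X92.975 Y101.862
M4 S468
G01 X86.545 Y109.540 F1400
G01 X79.060 Y122.250
G01 X70.508 Y138.017
G01 X60.879 Y154.866
G01 X50.164 Y170.824
G01 X38.350 Y183.915
M5
G00 X101.298 Y193.891
M4 S184
G01 X104.808 Y172.891 F3844
G01 X83.808 Y169.381
G01 X80.298 Y190.381
G01 X101.298 Y193.891
M5

Since the viewBox matches the mm dimensions, user units are millimetres directly. The only transform is the Y-flip y_m = 214.922 − y_svg.

Shape 1 is a cubic bezier drawn with `<path>`. Its stroke #ff8800 means score at S468, F1400. After flipping Y the toolpath is (113.751,22.551) → (103.810,32.176) → (94.422,63.658) → (85.124,106.309) → (75.456,149.440) → (64.954,182.364) → (53.158,194.391).

Shape 2 is a cubic bezier drawn with `<path>`. Its stroke #ff8800 means score at S468, F1400. After flipping Y the toolpath is (92.975,101.862) → (86.545,109.540) → (79.060,122.250) → (70.508,138.017) → (60.879,154.866) → (50.164,170.824) → (38.350,183.915).

Shape 3 is a regular polygon drawn with `<path>`. Its stroke #000000 means engrave at S184, F3844. After flipping Y the toolpath is (101.298,193.891) → (104.808,172.891) → (83.808,169.381) → (80.298,190.381) → (101.298,193.891), returning to the start.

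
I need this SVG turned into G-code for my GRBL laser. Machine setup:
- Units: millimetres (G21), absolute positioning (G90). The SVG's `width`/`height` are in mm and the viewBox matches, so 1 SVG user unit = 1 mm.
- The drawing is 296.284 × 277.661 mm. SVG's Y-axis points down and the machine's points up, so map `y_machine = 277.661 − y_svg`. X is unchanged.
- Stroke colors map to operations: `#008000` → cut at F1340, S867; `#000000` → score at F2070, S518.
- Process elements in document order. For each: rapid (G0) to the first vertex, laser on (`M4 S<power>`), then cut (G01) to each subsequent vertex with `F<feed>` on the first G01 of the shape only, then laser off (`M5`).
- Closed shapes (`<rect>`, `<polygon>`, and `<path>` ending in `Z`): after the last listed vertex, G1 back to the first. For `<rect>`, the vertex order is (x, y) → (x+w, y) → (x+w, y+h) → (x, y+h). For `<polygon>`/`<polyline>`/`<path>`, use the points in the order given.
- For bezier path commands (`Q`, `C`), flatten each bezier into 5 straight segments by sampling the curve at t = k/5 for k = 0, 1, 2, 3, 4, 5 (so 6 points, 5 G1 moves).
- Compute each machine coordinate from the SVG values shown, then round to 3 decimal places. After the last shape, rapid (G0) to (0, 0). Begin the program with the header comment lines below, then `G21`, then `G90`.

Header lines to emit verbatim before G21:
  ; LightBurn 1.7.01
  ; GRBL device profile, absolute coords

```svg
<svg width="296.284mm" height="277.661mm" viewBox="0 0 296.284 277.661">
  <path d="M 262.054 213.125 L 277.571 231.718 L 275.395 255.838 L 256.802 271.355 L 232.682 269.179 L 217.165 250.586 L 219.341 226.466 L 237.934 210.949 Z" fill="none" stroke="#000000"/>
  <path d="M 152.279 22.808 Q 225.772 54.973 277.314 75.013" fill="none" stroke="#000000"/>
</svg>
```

Since the viewBox matches the mm dimensions, user units are millimetres directly. The only transform is the Y-flip y_m = 277.661 − y_svg.

Shape 1 is a regular polygon drawn with `<path>`. Its stroke #000000 means score at S518, F2070. After flipping Y the toolpath is (262.054,64.536) → (277.571,45.943) → (275.395,21.823) → (256.802,6.306) → (232.682,8.482) → (217.165,27.075) → (219.341,51.195) → (237.934,66.712) → (262.054,64.536), returning to the start.

Shape 2 is a quadratic bezier drawn with `<path>`. Its stroke #000000 means score at S518, F2070. After flipping Y the toolpath is (152.279,254.853) → (180.798,242.472) → (207.561,231.061) → (232.568,220.620) → (255.819,211.149) → (277.314,202.648).

; LightBurn 1.7.01
; GRBL device profile, absolute coords
G21
G90
G0 X262.054 Y64.536
M4 S518
G01 X277.571 Y45.943 F2070
G01 X275.395 Y21.823
G01 X256.802 Y6.306
G01 X232.682 Y8.482
G01 X217.165 Y27.075
G01 X219.341 Y51.195
G01 X237.934 Y66.712
G01 X262.054 Y64.536
M5
G0 X152.279 Y254.853
M4 S518
G01 X180.798 Y242.472 F2070
G01 X207.561 Y231.061
G01 X232.568 Y220.620
G01 X255.819 Y211.149
G01 X277.314 Y202.648
M5
G0 X0.000 Y0.000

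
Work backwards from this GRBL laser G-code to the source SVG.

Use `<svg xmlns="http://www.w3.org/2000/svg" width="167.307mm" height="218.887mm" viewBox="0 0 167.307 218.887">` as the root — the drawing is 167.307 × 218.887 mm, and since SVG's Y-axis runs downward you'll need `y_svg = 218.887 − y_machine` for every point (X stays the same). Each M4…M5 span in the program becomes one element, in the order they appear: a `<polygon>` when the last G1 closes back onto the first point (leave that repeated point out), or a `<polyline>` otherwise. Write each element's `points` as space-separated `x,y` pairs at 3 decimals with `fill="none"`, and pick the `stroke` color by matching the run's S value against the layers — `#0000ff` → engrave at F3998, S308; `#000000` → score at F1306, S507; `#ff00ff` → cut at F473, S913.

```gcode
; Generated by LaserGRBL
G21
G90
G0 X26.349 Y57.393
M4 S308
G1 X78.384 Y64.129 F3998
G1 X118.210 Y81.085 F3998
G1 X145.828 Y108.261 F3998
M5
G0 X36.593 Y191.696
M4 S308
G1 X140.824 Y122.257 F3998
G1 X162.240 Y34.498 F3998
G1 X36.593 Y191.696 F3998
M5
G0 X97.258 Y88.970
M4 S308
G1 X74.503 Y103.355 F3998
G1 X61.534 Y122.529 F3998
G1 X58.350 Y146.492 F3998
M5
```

<svg xmlns="http://www.w3.org/2000/svg" width="167.307mm" height="218.887mm" viewBox="0 0 167.307 218.887">
  <polyline points="26.349,161.494 78.384,154.758 118.210,137.802 145.828,110.626" fill="none" stroke="#0000ff"/>
  <polygon points="36.593,27.191 140.824,96.630 162.240,184.389" fill="none" stroke="#0000ff"/>
  <polyline points="97.258,129.917 74.503,115.532 61.534,96.358 58.350,72.395" fill="none" stroke="#0000ff"/>
</svg>

Each laser-on run becomes one SVG element. Flip Y back into SVG space with y_svg = 218.887 − y_machine. Every run uses S308, so all elements get stroke `#0000ff` (engrave).

Run 1: The run is open, so emit a `<polyline>` with points (Y-flipped): 26.349,161.494 78.384,154.758 118.210,137.802 145.828,110.626.

Run 2: The run returns to its start, so emit a `<polygon>` with points (Y-flipped): 36.593,27.191 140.824,96.630 162.240,184.389.

Run 3: The run is open, so emit a `<polyline>` with points (Y-flipped): 97.258,129.917 74.503,115.532 61.534,96.358 58.350,72.395.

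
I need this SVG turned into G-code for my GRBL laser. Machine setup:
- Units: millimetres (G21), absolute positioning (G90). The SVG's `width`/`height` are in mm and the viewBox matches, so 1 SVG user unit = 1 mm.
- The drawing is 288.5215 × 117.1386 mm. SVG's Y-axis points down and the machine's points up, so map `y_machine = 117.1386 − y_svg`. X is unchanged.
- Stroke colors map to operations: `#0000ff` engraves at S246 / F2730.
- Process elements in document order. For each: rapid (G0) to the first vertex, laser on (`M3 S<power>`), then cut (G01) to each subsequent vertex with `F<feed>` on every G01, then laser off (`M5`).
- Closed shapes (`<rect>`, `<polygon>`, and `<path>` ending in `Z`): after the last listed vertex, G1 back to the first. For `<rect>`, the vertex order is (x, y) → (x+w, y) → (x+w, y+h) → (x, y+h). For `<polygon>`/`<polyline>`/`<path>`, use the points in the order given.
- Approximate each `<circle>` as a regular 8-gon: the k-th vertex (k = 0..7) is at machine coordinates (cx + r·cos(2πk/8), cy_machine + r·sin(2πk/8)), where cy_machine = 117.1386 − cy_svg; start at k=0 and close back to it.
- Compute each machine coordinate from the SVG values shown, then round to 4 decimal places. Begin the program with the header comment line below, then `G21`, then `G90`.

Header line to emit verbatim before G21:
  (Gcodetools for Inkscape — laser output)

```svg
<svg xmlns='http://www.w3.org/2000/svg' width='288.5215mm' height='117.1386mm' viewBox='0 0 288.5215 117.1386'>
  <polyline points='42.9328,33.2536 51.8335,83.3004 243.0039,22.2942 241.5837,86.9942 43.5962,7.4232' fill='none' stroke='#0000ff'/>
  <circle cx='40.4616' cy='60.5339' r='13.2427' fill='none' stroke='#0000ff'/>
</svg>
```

1 u = 1 mm; y_m = 117.1386 − y.

[1] `<polyline>` open polyline, #0000ff→engrave S246 F2730: (42.9328,83.8850) → (51.8335,33.8382) → (243.0039,94.8444) → (241.5837,30.1444) → (43.5962,109.7154)

[2] `<circle>` circle, #0000ff→engrave S246 F2730: (53.7043,56.6047) → (49.8256,65.9687) → (40.4616,69.8474) → (31.0976,65.9687) → (27.2189,56.6047) → (31.0976,47.2407) → (40.4616,43.3620) → (49.8256,47.2407) → (53.7043,56.6047) (closed)

(Gcodetools for Inkscape — laser output)
G21
G90
G0 X42.9328 Y83.8850
M3 S246
G01 X51.8335 Y33.8382 F2730
G01 X243.0039 Y94.8444 F2730
G01 X241.5837 Y30.1444 F2730
G01 X43.5962 Y109.7154 F2730
M5
G0 X53.7043 Y56.6047
M3 S246
G01 X49.8256 Y65.9687 F2730
G01 X40.4616 Y69.8474 F2730
G01 X31.0976 Y65.9687 F2730
G01 X27.2189 Y56.6047 F2730
G01 X31.0976 Y47.2407 F2730
G01 X40.4616 Y43.3620 F2730
G01 X49.8256 Y47.2407 F2730
G01 X53.7043 Y56.6047 F2730
M5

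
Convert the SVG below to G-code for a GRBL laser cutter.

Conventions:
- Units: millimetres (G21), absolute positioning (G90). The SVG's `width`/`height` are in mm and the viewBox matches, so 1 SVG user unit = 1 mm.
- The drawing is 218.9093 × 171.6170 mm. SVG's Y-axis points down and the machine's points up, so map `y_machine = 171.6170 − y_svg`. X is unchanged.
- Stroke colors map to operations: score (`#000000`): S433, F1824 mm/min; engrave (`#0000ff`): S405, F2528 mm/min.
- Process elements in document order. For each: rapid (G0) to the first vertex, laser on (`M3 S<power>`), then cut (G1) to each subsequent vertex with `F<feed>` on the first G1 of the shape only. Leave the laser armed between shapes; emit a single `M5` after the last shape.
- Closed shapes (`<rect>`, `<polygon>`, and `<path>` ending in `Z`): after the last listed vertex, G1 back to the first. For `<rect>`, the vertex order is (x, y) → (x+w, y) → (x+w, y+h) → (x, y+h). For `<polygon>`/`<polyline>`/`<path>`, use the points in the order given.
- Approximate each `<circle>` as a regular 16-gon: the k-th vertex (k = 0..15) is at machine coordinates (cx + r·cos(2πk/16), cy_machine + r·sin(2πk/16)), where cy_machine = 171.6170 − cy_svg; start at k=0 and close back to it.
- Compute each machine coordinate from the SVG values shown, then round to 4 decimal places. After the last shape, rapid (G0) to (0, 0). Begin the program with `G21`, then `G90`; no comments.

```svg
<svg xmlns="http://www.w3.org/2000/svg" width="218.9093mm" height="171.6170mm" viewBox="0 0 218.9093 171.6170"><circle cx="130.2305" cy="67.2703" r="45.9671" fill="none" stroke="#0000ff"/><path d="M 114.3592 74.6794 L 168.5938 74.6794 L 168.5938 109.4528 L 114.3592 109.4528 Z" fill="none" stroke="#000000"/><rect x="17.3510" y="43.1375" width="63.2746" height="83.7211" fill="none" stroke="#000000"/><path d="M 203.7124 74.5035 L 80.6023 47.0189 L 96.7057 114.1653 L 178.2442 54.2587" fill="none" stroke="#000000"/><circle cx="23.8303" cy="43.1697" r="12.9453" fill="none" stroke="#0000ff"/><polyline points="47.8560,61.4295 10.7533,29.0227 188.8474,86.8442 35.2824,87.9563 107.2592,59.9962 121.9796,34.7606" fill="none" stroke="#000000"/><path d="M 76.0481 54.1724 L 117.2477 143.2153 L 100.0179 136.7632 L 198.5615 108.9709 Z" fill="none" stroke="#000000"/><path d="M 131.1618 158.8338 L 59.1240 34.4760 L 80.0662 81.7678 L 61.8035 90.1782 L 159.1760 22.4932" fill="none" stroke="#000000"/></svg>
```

viewBox `0 0 218.9093 171.6170` with mm width/height → 1 unit = 1 mm. Flip: y_m = 171.6170 − y_svg.

**Shape 1** — `<circle>` circle, stroke `#0000ff` → engrave (S405, F2528). Machine vertices: (176.1976,104.3467) → (172.6986,121.9375) → (162.7341,136.8503) → (147.8213,146.8148) → (130.2305,150.3138) → (112.6397,146.8148) → (97.7269,136.8503) → (87.7624,121.9375) → (84.2634,104.3467) → (87.7624,86.7559) → (97.7269,71.8431) → (112.6397,61.8786) → (130.2305,58.3796) → (147.8213,61.8786) → (162.7341,71.8431) → (172.6986,86.7559) → (176.1976,104.3467). Closed: final G1 returns to the first vertex.

**Shape 2** — `<path>` rectangle, stroke `#000000` → score (S433, F1824). Machine vertices: (114.3592,96.9376) → (168.5938,96.9376) → (168.5938,62.1642) → (114.3592,62.1642) → (114.3592,96.9376). Closed: final G1 returns to the first vertex.

**Shape 3** — `<rect>` rectangle, stroke `#000000` → score (S433, F1824). Machine vertices: (17.3510,128.4795) → (80.6256,128.4795) → (80.6256,44.7584) → (17.3510,44.7584) → (17.3510,128.4795). Closed: final G1 returns to the first vertex.

**Shape 4** — `<path>` open polyline, stroke `#000000` → score (S433, F1824). Machine vertices: (203.7124,97.1135) → (80.6023,124.5981) → (96.7057,57.4517) → (178.2442,117.3583). Open path.

**Shape 5** — `<circle>` circle, stroke `#0000ff` → engrave (S405, F2528). Machine vertices: (36.7756,128.4473) → (35.7902,133.4013) → (32.9840,137.6010) → (28.7843,140.4072) → (23.8303,141.3926) → (18.8763,140.4072) → (14.6766,137.6010) → (11.8704,133.4013) → (10.8850,128.4473) → (11.8704,123.4933) → (14.6766,119.2936) → (18.8763,116.4874) → (23.8303,115.5020) → (28.7843,116.4874) → (32.9840,119.2936) → (35.7902,123.4933) → (36.7756,128.4473). Closed: final G1 returns to the first vertex.

**Shape 6** — `<polyline>` open polyline, stroke `#000000` → score (S433, F1824). Machine vertices: (47.8560,110.1875) → (10.7533,142.5943) → (188.8474,84.7728) → (35.2824,83.6607) → (107.2592,111.6208) → (121.9796,136.8564). Open path.

**Shape 7** — `<path>` closed polygon, stroke `#000000` → score (S433, F1824). Machine vertices: (76.0481,117.4446) → (117.2477,28.4017) → (100.0179,34.8538) → (198.5615,62.6461) → (76.0481,117.4446). Closed: final G1 returns to the first vertex.

**Shape 8** — `<path>` open polyline, stroke `#000000` → score (S433, F1824). Machine vertices: (131.1618,12.7832) → (59.1240,137.1410) → (80.0662,89.8492) → (61.8035,81.4388) → (159.1760,149.1238). Open path.

G21
G90
G0 X176.1976 Y104.3467
M3 S405
G1 X172.6986 Y121.9375 F2528
G1 X162.7341 Y136.8503
G1 X147.8213 Y146.8148
G1 X130.2305 Y150.3138
G1 X112.6397 Y146.8148
G1 X97.7269 Y136.8503
G1 X87.7624 Y121.9375
G1 X84.2634 Y104.3467
G1 X87.7624 Y86.7559
G1 X97.7269 Y71.8431
G1 X112.6397 Y61.8786
G1 X130.2305 Y58.3796
G1 X147.8213 Y61.8786
G1 X162.7341 Y71.8431
G1 X172.6986 Y86.7559
G1 X176.1976 Y104.3467
G0 X114.3592 Y96.9376
M3 S433
G1 X168.5938 Y96.9376 F1824
G1 X168.5938 Y62.1642
G1 X114.3592 Y62.1642
G1 X114.3592 Y96.9376
G0 X17.3510 Y128.4795
M3 S433
G1 X80.6256 Y128.4795 F1824
G1 X80.6256 Y44.7584
G1 X17.3510 Y44.7584
G1 X17.3510 Y128.4795
G0 X203.7124 Y97.1135
M3 S433
G1 X80.6023 Y124.5981 F1824
G1 X96.7057 Y57.4517
G1 X178.2442 Y117.3583
G0 X36.7756 Y128.4473
M3 S405
G1 X35.7902 Y133.4013 F2528
G1 X32.9840 Y137.6010
G1 X28.7843 Y140.4072
G1 X23.8303 Y141.3926
G1 X18.8763 Y140.4072
G1 X14.6766 Y137.6010
G1 X11.8704 Y133.4013
G1 X10.8850 Y128.4473
G1 X11.8704 Y123.4933
G1 X14.6766 Y119.2936
G1 X18.8763 Y116.4874
G1 X23.8303 Y115.5020
G1 X28.7843 Y116.4874
G1 X32.9840 Y119.2936
G1 X35.7902 Y123.4933
G1 X36.7756 Y128.4473
G0 X47.8560 Y110.1875
M3 S433
G1 X10.7533 Y142.5943 F1824
G1 X188.8474 Y84.7728
G1 X35.2824 Y83.6607
G1 X107.2592 Y111.6208
G1 X121.9796 Y136.8564
G0 X76.0481 Y117.4446
M3 S433
G1 X117.2477 Y28.4017 F1824
G1 X100.0179 Y34.8538
G1 X198.5615 Y62.6461
G1 X76.0481 Y117.4446
G0 X131.1618 Y12.7832
M3 S433
G1 X59.1240 Y137.1410 F1824
G1 X80.0662 Y89.8492
G1 X61.8035 Y81.4388
G1 X159.1760 Y149.1238
M5
G0 X0.0000 Y0.0000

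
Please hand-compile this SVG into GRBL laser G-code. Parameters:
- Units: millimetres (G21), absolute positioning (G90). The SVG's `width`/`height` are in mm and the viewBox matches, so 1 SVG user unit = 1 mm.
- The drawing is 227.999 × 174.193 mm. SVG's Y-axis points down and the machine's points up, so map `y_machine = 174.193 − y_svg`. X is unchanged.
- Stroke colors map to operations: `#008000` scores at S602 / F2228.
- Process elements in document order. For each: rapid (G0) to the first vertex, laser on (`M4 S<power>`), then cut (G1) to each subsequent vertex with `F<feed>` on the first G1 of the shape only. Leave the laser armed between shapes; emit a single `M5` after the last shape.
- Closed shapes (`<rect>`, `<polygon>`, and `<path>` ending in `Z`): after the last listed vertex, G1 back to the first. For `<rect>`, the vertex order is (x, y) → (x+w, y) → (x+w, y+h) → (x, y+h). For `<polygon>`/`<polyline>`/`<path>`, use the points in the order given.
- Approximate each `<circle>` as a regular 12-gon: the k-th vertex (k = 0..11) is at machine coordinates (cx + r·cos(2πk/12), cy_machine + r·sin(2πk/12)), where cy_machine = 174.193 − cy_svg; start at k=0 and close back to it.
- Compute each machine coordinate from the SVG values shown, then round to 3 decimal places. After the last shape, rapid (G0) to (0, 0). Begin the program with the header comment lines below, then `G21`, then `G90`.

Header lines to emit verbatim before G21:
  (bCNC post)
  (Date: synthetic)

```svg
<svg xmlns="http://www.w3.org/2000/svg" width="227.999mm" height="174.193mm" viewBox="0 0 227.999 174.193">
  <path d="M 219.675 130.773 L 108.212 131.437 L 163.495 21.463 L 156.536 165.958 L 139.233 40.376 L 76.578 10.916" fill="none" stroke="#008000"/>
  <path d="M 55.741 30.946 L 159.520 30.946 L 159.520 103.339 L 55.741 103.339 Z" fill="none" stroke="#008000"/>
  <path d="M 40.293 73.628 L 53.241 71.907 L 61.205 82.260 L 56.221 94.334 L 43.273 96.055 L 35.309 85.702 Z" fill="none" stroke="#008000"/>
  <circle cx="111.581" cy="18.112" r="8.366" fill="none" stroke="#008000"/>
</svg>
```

(bCNC post)
(Date: synthetic)
G21
G90
G0 X219.675 Y43.420
M4 S602
G1 X108.212 Y42.756 F2228
G1 X163.495 Y152.730
G1 X156.536 Y8.235
G1 X139.233 Y133.817
G1 X76.578 Y163.277
G0 X55.741 Y143.247
M4 S602
G1 X159.520 Y143.247 F2228
G1 X159.520 Y70.854
G1 X55.741 Y70.854
G1 X55.741 Y143.247
G0 X40.293 Y100.565
M4 S602
G1 X53.241 Y102.286 F2228
G1 X61.205 Y91.933
G1 X56.221 Y79.859
G1 X43.273 Y78.138
G1 X35.309 Y88.491
G1 X40.293 Y100.565
G0 X119.947 Y156.081
M4 S602
G1 X118.826 Y160.264 F2228
G1 X115.764 Y163.326
G1 X111.581 Y164.447
G1 X107.398 Y163.326
G1 X104.336 Y160.264
G1 X103.215 Y156.081
G1 X104.336 Y151.898
G1 X107.398 Y148.836
G1 X111.581 Y147.715
G1 X115.764 Y148.836
G1 X118.826 Y151.898
G1 X119.947 Y156.081
M5
G0 X0.000 Y0.000

Since the viewBox matches the mm dimensions, user units are millimetres directly. The only transform is the Y-flip y_m = 174.193 − y_svg.

Shape 1 is a open polyline drawn with `<path>`. Its stroke #008000 means score at S602, F2228. After flipping Y the toolpath is (219.675,43.420) → (108.212,42.756) → (163.495,152.730) → (156.536,8.235) → (139.233,133.817) → (76.578,163.277).

Shape 2 is a rectangle drawn with `<path>`. Its stroke #008000 means score at S602, F2228. After flipping Y the toolpath is (55.741,143.247) → (159.520,143.247) → (159.520,70.854) → (55.741,70.854) → (55.741,143.247), returning to the start.

Shape 3 is a regular polygon drawn with `<path>`. Its stroke #008000 means score at S602, F2228. After flipping Y the toolpath is (40.293,100.565) → (53.241,102.286) → (61.205,91.933) → (56.221,79.859) → (43.273,78.138) → (35.309,88.491) → (40.293,100.565), returning to the start.

Shape 4 is a circle drawn with `<circle>`. Its stroke #008000 means score at S602, F2228. After flipping Y the toolpath is (119.947,156.081) → (118.826,160.264) → (115.764,163.326) → (111.581,164.447) → (107.398,163.326) → (104.336,160.264) → (103.215,156.081) → (104.336,151.898) → (107.398,148.836) → (111.581,147.715) → (115.764,148.836) → (118.826,151.898) → (119.947,156.081), returning to the start.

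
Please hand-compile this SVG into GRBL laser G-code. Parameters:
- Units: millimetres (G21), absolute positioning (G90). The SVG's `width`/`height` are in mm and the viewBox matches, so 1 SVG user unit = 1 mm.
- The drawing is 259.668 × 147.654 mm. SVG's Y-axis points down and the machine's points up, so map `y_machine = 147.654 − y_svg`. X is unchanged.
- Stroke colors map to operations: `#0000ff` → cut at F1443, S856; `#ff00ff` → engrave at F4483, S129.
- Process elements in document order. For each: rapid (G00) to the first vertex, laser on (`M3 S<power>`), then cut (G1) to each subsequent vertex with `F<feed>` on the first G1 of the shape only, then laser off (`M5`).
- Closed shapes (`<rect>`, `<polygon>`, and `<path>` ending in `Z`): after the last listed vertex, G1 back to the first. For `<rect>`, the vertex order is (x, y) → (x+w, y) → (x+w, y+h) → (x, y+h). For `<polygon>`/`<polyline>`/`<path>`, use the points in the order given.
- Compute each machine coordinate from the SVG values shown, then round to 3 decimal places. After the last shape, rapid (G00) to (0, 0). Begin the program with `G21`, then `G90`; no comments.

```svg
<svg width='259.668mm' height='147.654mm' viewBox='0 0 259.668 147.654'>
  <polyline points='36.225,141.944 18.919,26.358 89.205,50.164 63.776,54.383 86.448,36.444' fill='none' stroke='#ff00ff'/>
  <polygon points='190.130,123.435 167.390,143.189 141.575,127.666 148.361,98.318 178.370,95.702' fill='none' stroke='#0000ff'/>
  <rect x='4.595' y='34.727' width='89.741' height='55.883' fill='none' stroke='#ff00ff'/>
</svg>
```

G21
G90
G00 X36.225 Y5.710
M3 S129
G1 X18.919 Y121.296 F4483
G1 X89.205 Y97.490
G1 X63.776 Y93.271
G1 X86.448 Y111.210
M5
G00 X190.130 Y24.219
M3 S856
G1 X167.390 Y4.465 F1443
G1 X141.575 Y19.988
G1 X148.361 Y49.336
G1 X178.370 Y51.952
G1 X190.130 Y24.219
M5
G00 X4.595 Y112.927
M3 S129
G1 X94.336 Y112.927 F4483
G1 X94.336 Y57.044
G1 X4.595 Y57.044
G1 X4.595 Y112.927
M5
G00 X0.000 Y0.000

1 u = 1 mm; y_m = 147.654 − y.

[1] `<polyline>` open polyline, #ff00ff→engrave S129 F4483: (36.225,5.710) → (18.919,121.296) → (89.205,97.490) → (63.776,93.271) → (86.448,111.210)

[2] `<polygon>` regular polygon, #0000ff→cut S856 F1443: (190.130,24.219) → (167.390,4.465) → (141.575,19.988) → (148.361,49.336) → (178.370,51.952) → (190.130,24.219) (closed)

[3] `<rect>` rectangle, #ff00ff→engrave S129 F4483: (4.595,112.927) → (94.336,112.927) → (94.336,57.044) → (4.595,57.044) → (4.595,112.927) (closed)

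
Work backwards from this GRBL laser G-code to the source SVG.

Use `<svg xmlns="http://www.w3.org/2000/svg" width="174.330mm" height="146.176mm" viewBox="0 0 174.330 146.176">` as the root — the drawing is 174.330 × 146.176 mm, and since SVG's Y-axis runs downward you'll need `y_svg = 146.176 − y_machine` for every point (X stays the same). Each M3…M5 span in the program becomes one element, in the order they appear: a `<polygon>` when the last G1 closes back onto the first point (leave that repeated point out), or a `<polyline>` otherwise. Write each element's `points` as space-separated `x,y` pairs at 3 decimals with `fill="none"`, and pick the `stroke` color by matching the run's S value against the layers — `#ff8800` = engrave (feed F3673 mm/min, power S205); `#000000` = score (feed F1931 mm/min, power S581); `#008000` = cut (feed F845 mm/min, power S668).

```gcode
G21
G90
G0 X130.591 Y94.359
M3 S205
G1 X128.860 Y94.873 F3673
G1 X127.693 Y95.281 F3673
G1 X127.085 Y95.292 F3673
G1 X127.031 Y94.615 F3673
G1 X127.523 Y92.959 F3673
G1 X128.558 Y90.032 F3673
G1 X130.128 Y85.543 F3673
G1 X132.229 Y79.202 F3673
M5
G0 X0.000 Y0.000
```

Each laser-on run becomes one SVG element. Flip Y back into SVG space with y_svg = 146.176 − y_machine. Every run uses S205, so all elements get stroke `#ff8800` (engrave).

Run 1: The run is open, so emit a `<polyline>` with points (Y-flipped): 130.591,51.817 128.860,51.303 127.693,50.895 127.085,50.884 127.031,51.561 127.523,53.217 128.558,56.144 130.128,60.633 132.229,66.974.

<svg xmlns="http://www.w3.org/2000/svg" width="174.330mm" height="146.176mm" viewBox="0 0 174.330 146.176">
  <polyline points="130.591,51.817 128.860,51.303 127.693,50.895 127.085,50.884 127.031,51.561 127.523,53.217 128.558,56.144 130.128,60.633 132.229,66.974" fill="none" stroke="#ff8800"/>
</svg>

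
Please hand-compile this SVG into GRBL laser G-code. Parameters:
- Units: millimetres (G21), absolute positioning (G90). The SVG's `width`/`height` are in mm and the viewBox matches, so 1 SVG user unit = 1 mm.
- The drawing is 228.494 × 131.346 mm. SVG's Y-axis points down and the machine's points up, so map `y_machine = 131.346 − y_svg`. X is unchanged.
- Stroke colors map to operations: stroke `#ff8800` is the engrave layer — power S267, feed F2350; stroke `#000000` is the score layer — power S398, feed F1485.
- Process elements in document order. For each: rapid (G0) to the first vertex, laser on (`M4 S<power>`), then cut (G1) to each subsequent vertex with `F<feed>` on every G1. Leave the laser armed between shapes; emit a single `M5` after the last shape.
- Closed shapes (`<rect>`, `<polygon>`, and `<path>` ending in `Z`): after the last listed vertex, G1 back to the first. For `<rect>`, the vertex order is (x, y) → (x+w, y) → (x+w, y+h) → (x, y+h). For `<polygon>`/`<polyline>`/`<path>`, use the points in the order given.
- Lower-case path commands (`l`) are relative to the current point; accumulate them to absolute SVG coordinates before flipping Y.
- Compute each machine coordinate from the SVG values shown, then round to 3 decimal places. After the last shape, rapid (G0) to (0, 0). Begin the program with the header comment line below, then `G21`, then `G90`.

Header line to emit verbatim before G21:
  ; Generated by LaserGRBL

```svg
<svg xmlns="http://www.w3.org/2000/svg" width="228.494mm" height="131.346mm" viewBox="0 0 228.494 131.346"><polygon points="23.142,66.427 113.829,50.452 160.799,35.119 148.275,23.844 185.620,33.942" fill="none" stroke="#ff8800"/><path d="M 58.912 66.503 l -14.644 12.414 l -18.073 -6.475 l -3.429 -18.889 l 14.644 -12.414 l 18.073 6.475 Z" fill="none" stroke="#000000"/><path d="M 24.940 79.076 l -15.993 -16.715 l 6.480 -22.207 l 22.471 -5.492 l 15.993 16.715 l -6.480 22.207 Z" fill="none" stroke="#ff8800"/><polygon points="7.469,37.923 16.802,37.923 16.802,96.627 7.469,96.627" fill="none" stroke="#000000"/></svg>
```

; Generated by LaserGRBL
G21
G90
G0 X23.142 Y64.919
M4 S267
G1 X113.829 Y80.894 F2350
G1 X160.799 Y96.227 F2350
G1 X148.275 Y107.502 F2350
G1 X185.620 Y97.404 F2350
G1 X23.142 Y64.919 F2350
G0 X58.912 Y64.843
M4 S398
G1 X44.268 Y52.429 F1485
G1 X26.195 Y58.904 F1485
G1 X22.766 Y77.793 F1485
G1 X37.410 Y90.207 F1485
G1 X55.483 Y83.732 F1485
G1 X58.912 Y64.843 F1485
G0 X24.940 Y52.270
M4 S267
G1 X8.947 Y68.985 F2350
G1 X15.427 Y91.192 F2350
G1 X37.898 Y96.684 F2350
G1 X53.891 Y79.969 F2350
G1 X47.411 Y57.762 F2350
G1 X24.940 Y52.270 F2350
G0 X7.469 Y93.423
M4 S398
G1 X16.802 Y93.423 F1485
G1 X16.802 Y34.719 F1485
G1 X7.469 Y34.719 F1485
G1 X7.469 Y93.423 F1485
M5
G0 X0.000 Y0.000

Since the viewBox matches the mm dimensions, user units are millimetres directly. The only transform is the Y-flip y_m = 131.346 − y_svg.

Shape 1 is a closed polygon drawn with `<polygon>`. Its stroke #ff8800 means engrave at S267, F2350. After flipping Y the toolpath is (23.142,64.919) → (113.829,80.894) → (160.799,96.227) → (148.275,107.502) → (185.620,97.404) → (23.142,64.919), returning to the start.

Shape 2 is a regular polygon drawn with `<path>`. Its stroke #000000 means score at S398, F1485. After flipping Y the toolpath is (58.912,64.843) → (44.268,52.429) → (26.195,58.904) → (22.766,77.793) → (37.410,90.207) → (55.483,83.732) → (58.912,64.843), returning to the start.

Shape 3 is a regular polygon drawn with `<path>`. Its stroke #ff8800 means engrave at S267, F2350. After flipping Y the toolpath is (24.940,52.270) → (8.947,68.985) → (15.427,91.192) → (37.898,96.684) → (53.891,79.969) → (47.411,57.762) → (24.940,52.270), returning to the start.

Shape 4 is a rectangle drawn with `<polygon>`. Its stroke #000000 means score at S398, F1485. After flipping Y the toolpath is (7.469,93.423) → (16.802,93.423) → (16.802,34.719) → (7.469,34.719) → (7.469,93.423), returning to the start.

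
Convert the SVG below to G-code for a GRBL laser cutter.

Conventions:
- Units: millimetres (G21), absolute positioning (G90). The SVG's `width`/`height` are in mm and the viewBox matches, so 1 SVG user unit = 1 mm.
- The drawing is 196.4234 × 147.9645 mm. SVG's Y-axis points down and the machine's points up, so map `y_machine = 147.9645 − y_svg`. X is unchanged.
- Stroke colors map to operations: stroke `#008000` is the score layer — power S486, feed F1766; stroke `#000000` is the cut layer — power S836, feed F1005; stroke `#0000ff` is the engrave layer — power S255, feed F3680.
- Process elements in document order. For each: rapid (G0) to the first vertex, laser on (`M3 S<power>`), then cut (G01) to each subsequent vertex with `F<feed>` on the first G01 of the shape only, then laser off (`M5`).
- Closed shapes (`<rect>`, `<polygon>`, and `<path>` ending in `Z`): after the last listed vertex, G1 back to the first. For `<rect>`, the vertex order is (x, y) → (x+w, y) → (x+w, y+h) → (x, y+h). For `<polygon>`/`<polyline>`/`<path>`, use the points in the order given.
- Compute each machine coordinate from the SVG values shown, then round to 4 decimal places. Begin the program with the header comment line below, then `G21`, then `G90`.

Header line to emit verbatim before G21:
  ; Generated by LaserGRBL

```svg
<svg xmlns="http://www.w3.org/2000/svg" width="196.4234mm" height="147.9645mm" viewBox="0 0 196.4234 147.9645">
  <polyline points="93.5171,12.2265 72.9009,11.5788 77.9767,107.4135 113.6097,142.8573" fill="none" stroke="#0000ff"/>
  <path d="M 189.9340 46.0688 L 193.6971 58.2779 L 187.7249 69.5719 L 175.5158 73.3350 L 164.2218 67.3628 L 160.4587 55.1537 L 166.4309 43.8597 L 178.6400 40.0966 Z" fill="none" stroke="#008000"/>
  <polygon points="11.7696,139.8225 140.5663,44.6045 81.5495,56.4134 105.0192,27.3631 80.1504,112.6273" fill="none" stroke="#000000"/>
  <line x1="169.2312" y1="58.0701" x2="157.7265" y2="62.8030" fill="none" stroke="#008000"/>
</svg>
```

; Generated by LaserGRBL
G21
G90
G0 X93.5171 Y135.7380
M3 S255
G01 X72.9009 Y136.3857 F3680
G01 X77.9767 Y40.5510
G01 X113.6097 Y5.1072
M5
G0 X189.9340 Y101.8957
M3 S486
G01 X193.6971 Y89.6866 F1766
G01 X187.7249 Y78.3926
G01 X175.5158 Y74.6295
G01 X164.2218 Y80.6017
G01 X160.4587 Y92.8108
G01 X166.4309 Y104.1048
G01 X178.6400 Y107.8679
G01 X189.9340 Y101.8957
M5
G0 X11.7696 Y8.1420
M3 S836
G01 X140.5663 Y103.3600 F1005
G01 X81.5495 Y91.5511
G01 X105.0192 Y120.6014
G01 X80.1504 Y35.3372
G01 X11.7696 Y8.1420
M5
G0 X169.2312 Y89.8944
M3 S486
G01 X157.7265 Y85.1615 F1766
M5

1 u = 1 mm; y_m = 147.9645 − y.

[1] `<polyline>` open polyline, #0000ff→engrave S255 F3680: (93.5171,135.7380) → (72.9009,136.3857) → (77.9767,40.5510) → (113.6097,5.1072)

[2] `<path>` regular polygon, #008000→score S486 F1766: (189.9340,101.8957) → (193.6971,89.6866) → (187.7249,78.3926) → (175.5158,74.6295) → (164.2218,80.6017) → (160.4587,92.8108) → (166.4309,104.1048) → (178.6400,107.8679) → (189.9340,101.8957) (closed)

[3] `<polygon>` closed polygon, #000000→cut S836 F1005: (11.7696,8.1420) → (140.5663,103.3600) → (81.5495,91.5511) → (105.0192,120.6014) → (80.1504,35.3372) → (11.7696,8.1420) (closed)

[4] `<line>` line segment, #008000→score S486 F1766: (169.2312,89.8944) → (157.7265,85.1615)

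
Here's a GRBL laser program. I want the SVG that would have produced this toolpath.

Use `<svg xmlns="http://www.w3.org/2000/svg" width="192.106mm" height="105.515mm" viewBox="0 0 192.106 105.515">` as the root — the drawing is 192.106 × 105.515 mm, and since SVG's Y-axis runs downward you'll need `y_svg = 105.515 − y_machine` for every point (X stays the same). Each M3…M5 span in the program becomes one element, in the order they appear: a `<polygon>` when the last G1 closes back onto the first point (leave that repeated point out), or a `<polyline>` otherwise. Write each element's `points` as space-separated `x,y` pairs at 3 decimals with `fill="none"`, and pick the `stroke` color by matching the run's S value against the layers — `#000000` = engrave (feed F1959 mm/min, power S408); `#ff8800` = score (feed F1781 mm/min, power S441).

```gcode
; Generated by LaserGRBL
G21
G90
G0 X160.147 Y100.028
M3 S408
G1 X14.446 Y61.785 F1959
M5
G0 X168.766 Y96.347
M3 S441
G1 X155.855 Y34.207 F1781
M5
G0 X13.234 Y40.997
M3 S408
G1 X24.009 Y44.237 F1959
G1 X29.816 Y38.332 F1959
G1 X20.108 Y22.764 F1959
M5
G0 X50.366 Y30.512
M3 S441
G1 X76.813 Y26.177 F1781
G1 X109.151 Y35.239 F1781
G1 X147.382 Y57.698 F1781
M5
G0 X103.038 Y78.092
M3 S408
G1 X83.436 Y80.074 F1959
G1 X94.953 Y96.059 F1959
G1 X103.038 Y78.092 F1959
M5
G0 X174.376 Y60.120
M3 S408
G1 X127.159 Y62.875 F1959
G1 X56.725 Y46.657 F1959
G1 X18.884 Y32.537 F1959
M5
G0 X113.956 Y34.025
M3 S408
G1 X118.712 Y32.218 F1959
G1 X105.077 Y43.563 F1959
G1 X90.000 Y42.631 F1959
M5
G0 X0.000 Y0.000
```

Machine Y-up, SVG Y-down with viewBox height 105.515, so y_svg = 105.515 − y_machine; X carries over.

Run 1: S408 ⇒ engrave layer `#000000`. The run is open, so emit a `<polyline>` with points (Y-flipped): 160.147,5.487 14.446,43.730.

Run 2: the run's S441 means `#ff8800` (score). The run is open, so emit a `<polyline>` with points (Y-flipped): 168.766,9.168 155.855,71.308.

Run 3: the run's S408 means `#000000` (engrave). The run is open, so emit a `<polyline>` with points (Y-flipped): 13.234,64.518 24.009,61.278 29.816,67.183 20.108,82.751.

Run 4: power S441 maps to stroke `#ff8800` (score). The run is open, so emit a `<polyline>` with points (Y-flipped): 50.366,75.003 76.813,79.338 109.151,70.276 147.382,47.817.

Run 5: S408 ⇒ engrave layer `#000000`. The run returns to its start, so emit a `<polygon>` with points (Y-flipped): 103.038,27.423 83.436,25.441 94.953,9.456.

Run 6: the run's S408 means `#000000` (engrave). The run is open, so emit a `<polyline>` with points (Y-flipped): 174.376,45.395 127.159,42.640 56.725,58.858 18.884,72.978.

Run 7: power S408 maps to stroke `#000000` (engrave). The run is open, so emit a `<polyline>` with points (Y-flipped): 113.956,71.490 118.712,73.297 105.077,61.952 90.000,62.884.

<svg xmlns="http://www.w3.org/2000/svg" width="192.106mm" height="105.515mm" viewBox="0 0 192.106 105.515">
  <polyline points="160.147,5.487 14.446,43.730" fill="none" stroke="#000000"/>
  <polyline points="168.766,9.168 155.855,71.308" fill="none" stroke="#ff8800"/>
  <polyline points="13.234,64.518 24.009,61.278 29.816,67.183 20.108,82.751" fill="none" stroke="#000000"/>
  <polyline points="50.366,75.003 76.813,79.338 109.151,70.276 147.382,47.817" fill="none" stroke="#ff8800"/>
  <polygon points="103.038,27.423 83.436,25.441 94.953,9.456" fill="none" stroke="#000000"/>
  <polyline points="174.376,45.395 127.159,42.640 56.725,58.858 18.884,72.978" fill="none" stroke="#000000"/>
  <polyline points="113.956,71.490 118.712,73.297 105.077,61.952 90.000,62.884" fill="none" stroke="#000000"/>
</svg>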